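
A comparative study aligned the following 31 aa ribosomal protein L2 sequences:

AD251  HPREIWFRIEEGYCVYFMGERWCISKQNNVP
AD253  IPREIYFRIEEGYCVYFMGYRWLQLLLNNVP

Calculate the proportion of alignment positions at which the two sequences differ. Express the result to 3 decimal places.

0.258

Differing sites — 1:H/I; 6:W/Y; 20:E/Y; 23:C/L; 24:I/Q; 25:S/L; 26:K/L; 27:Q/L.
There are 8 differences over 31 sites, so p = 8/31 = 0.258.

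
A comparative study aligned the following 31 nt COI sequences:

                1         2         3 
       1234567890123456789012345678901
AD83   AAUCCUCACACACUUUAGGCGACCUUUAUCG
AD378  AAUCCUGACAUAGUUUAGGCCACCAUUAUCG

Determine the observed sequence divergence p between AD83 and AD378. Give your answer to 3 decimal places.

0.161

The sequences differ at positions 7 (C/G), 11 (C/U), 13 (C/G), 21 (G/C), 25 (U/A).
There are 5 differences over 31 sites, so p = 5/31 = 0.161.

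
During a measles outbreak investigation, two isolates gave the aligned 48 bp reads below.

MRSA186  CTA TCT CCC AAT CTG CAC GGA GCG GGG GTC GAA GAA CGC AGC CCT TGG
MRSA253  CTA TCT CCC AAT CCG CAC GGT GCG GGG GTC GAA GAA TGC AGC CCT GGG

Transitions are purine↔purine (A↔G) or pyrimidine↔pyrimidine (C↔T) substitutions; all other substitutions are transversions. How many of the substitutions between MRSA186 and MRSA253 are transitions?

Mismatches occur at site 14 (T/C, transition), site 21 (A/T, transversion), site 37 (C/T, transition), site 46 (T/G, transversion).
Of the 4 differences, 2 transitions and 2 transversions, so the answer is 2.

2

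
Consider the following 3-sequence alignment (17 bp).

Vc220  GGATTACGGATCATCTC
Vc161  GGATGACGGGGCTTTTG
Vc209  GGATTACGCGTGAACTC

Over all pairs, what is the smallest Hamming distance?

Pairwise Hamming distances:
  Vc220 vs Vc161: 6
  Vc220 vs Vc209: 4
  Vc161 vs Vc209: 8
The smallest is 4, between Vc220 and Vc209.

4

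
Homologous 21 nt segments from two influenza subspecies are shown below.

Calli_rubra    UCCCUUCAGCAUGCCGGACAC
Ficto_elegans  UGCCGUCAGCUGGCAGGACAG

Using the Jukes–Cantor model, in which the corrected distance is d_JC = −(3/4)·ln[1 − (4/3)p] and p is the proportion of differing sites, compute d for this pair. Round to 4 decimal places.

0.3597

The sequences differ at positions 2 (C/G), 5 (U/G), 11 (A/U), 12 (U/G), 15 (C/A), 21 (C/G).
p = 6/21 = 0.285714.
d = −0.75 · ln(1 − (4/3)·0.285714) = −0.75 · ln(0.619048) = −0.75 · (-0.479572) = 0.3597.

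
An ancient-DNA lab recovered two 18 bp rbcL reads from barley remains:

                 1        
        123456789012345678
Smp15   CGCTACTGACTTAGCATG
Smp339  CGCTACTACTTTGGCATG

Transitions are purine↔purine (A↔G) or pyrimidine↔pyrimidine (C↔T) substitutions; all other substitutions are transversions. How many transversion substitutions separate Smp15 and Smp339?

Mismatches occur at site 8 (G→A, transition), site 9 (A→C, transversion), site 10 (C→T, transition), site 13 (A→G, transition).
Of the 4 differences, 3 transitions and 1 transversion, so the answer is 1.

1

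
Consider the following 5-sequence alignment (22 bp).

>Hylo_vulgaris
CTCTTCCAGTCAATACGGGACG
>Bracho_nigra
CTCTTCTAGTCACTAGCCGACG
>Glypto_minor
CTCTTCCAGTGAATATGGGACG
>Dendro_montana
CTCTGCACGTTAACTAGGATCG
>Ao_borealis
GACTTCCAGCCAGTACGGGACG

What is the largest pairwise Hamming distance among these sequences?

13

Pairwise Hamming distances:
  Hylo_vulgaris vs Bracho_nigra: 5
  Hylo_vulgaris vs Glypto_minor: 2
  Hylo_vulgaris vs Dendro_montana: 9
  Hylo_vulgaris vs Ao_borealis: 4
  Bracho_nigra vs Glypto_minor: 6
  Bracho_nigra vs Dendro_montana: 12
  Bracho_nigra vs Ao_borealis: 8
  Glypto_minor vs Dendro_montana: 9
  Glypto_minor vs Ao_borealis: 6
  Dendro_montana vs Ao_borealis: 13
The largest is 13, between Dendro_montana and Ao_borealis.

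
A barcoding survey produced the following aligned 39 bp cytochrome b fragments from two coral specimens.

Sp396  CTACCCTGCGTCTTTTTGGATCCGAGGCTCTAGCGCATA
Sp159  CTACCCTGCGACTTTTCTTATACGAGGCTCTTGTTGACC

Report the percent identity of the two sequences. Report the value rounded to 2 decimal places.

71.79%

Mismatches occur at site 11 (T→A), site 17 (T→C), site 18 (G→T), site 19 (G→T), site 22 (C→A), site 32 (A→T), site 34 (C→T), site 35 (G→T), site 36 (C→G), site 38 (T→C), site 39 (A→C).
28 of the 39 sites match, so the percent identity is 28/39 × 100 = 71.79%.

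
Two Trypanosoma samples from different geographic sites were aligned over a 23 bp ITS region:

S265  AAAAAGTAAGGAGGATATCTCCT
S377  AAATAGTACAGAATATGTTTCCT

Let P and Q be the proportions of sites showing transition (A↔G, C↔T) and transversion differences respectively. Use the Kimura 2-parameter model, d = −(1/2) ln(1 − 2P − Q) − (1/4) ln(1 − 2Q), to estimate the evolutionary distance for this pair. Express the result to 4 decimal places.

0.4009

Differing sites — 4:A/T (Tv); 9:A/C (Tv); 10:G/A (Ti); 13:G/A (Ti); 14:G/T (Tv); 17:A/G (Ti); 19:C/T (Ti).
Of the 7 differences, 4 transitions and 3 transversions over 23 sites: P = 4/23 = 0.173913, Q = 3/23 = 0.130435.
d = −0.5·ln(0.521739) − 0.25·ln(0.739130) = −0.5·(-0.650588) − 0.25·(-0.302281) = 0.4009.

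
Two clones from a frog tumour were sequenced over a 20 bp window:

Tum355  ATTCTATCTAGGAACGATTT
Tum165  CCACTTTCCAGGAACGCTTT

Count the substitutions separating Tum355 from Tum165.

Differing sites — 1:A/C; 2:T/C; 3:T/A; 6:A/T; 9:T/C; 17:A/C.
That gives 6 mismatches out of 20 aligned sites, so the Hamming distance is 6.

6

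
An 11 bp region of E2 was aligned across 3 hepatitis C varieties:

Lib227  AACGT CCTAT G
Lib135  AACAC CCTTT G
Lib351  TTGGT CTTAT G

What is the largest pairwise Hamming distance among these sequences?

7

Pairwise Hamming distances:
  Lib227 vs Lib135: 3
  Lib227 vs Lib351: 4
  Lib135 vs Lib351: 7
The largest is 7, between Lib135 and Lib351.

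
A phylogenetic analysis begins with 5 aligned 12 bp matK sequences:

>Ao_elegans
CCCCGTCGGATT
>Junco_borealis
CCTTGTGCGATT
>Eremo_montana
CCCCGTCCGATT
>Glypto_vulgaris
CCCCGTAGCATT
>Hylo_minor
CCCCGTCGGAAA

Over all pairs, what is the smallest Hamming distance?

1

Pairwise Hamming distances:
  Ao_elegans vs Junco_borealis: 4
  Ao_elegans vs Eremo_montana: 1
  Ao_elegans vs Glypto_vulgaris: 2
  Ao_elegans vs Hylo_minor: 2
  Junco_borealis vs Eremo_montana: 3
  Junco_borealis vs Glypto_vulgaris: 5
  Junco_borealis vs Hylo_minor: 6
  Eremo_montana vs Glypto_vulgaris: 3
  Eremo_montana vs Hylo_minor: 3
  Glypto_vulgaris vs Hylo_minor: 4
The smallest is 1, between Ao_elegans and Eremo_montana.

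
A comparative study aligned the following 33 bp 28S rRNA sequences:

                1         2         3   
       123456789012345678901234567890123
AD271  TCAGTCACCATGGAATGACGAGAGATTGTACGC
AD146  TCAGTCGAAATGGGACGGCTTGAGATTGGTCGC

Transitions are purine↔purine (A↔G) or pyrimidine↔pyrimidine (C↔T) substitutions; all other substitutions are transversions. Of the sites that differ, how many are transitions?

The sequences differ at positions 7 (A/G, transition), 8 (C/A, transversion), 9 (C/A, transversion), 14 (A/G, transition), 16 (T/C, transition), 18 (A/G, transition), 20 (G/T, transversion), 21 (A/T, transversion), 29 (T/G, transversion), 30 (A/T, transversion).
Of the 10 differences, 4 transitions and 6 transversions, so the answer is 4.

4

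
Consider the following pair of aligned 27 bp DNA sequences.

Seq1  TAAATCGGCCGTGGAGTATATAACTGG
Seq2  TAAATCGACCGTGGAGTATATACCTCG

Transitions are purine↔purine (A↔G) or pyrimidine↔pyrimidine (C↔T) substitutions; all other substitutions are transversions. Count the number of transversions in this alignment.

The sequences differ at positions 8 (G/A, transition), 23 (A/C, transversion), 26 (G/C, transversion).
Of the 3 differences, 1 transition and 2 transversions, so the answer is 2.

2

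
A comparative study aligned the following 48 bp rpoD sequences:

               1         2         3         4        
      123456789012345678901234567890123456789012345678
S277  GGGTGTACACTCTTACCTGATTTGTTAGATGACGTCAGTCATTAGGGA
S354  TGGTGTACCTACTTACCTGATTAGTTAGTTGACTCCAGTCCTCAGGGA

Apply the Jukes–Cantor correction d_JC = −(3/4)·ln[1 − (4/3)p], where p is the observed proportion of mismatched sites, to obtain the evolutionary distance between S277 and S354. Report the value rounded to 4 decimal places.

The sequences differ at positions 1 (G/T), 9 (A/C), 10 (C/T), 11 (T/A), 23 (T/A), 29 (A/T), 34 (G/T), 35 (T/C), 41 (A/C), 43 (T/C).
p = 10/48 = 0.208333.
d = −0.75 · ln(1 − (4/3)·0.208333) = −0.75 · ln(0.722223) = −0.75 · (-0.325421) = 0.2441.

0.2441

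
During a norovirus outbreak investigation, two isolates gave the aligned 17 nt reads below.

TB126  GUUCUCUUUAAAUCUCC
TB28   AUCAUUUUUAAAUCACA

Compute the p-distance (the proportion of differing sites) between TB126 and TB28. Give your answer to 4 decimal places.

Mismatches occur at site 1 (G/A), site 3 (U/C), site 4 (C/A), site 6 (C/U), site 15 (U/A), site 17 (C/A).
There are 6 differences over 17 sites, so p = 6/17 = 0.3529.

0.3529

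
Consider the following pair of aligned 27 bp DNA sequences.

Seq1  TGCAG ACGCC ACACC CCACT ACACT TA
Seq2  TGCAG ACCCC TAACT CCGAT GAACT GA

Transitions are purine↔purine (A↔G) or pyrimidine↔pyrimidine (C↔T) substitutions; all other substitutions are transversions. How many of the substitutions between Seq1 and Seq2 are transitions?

Differing sites — 8:G/C (Tv); 11:A/T (Tv); 12:C/A (Tv); 15:C/T (Ti); 18:A/G (Ti); 19:C/A (Tv); 21:A/G (Ti); 22:C/A (Tv); 26:T/G (Tv).
Of the 9 differences, 3 transitions and 6 transversions, so the answer is 3.

3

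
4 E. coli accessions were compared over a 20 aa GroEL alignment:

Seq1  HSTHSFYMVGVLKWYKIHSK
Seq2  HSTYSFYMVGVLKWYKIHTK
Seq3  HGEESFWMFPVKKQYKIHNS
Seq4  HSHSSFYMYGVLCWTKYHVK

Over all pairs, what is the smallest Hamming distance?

2

Pairwise Hamming distances:
  Seq1 vs Seq2: 2
  Seq1 vs Seq3: 10
  Seq1 vs Seq4: 7
  Seq2 vs Seq3: 10
  Seq2 vs Seq4: 7
  Seq3 vs Seq4: 13
The smallest is 2, between Seq1 and Seq2.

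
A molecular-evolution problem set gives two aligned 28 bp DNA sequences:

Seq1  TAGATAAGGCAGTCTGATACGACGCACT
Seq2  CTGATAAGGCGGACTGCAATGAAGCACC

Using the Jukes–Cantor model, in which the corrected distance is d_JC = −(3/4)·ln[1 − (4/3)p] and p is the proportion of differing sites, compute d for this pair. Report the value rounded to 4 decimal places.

Mismatches occur at site 1 (T↔C), site 2 (A↔T), site 11 (A↔G), site 13 (T↔A), site 17 (A↔C), site 18 (T↔A), site 20 (C↔T), site 23 (C↔A), site 28 (T↔C).
p = 9/28 = 0.321429.
d = −0.75 · ln(1 − (4/3)·0.321429) = −0.75 · ln(0.571428) = −0.75 · (-0.559617) = 0.4197.

0.4197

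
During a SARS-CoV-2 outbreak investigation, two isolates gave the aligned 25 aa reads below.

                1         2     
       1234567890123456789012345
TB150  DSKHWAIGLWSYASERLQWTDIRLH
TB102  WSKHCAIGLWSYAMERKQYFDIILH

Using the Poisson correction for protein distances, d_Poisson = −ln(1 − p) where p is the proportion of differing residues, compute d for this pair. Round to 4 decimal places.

Differing sites — 1:D/W; 5:W/C; 14:S/M; 17:L/K; 19:W/Y; 20:T/F; 23:R/I.
p = 7/25 = 0.280000.
d = −ln(1 − 0.280000) = −ln(0.720000) = 0.3285.

0.3285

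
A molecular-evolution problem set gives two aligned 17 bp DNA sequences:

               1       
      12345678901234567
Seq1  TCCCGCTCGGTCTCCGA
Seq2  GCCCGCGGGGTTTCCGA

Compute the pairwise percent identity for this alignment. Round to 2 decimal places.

Mismatches occur at site 1 (T/G), site 7 (T/G), site 8 (C/G), site 12 (C/T).
13 of the 17 sites match, so the percent identity is 13/17 × 100 = 76.47%.

76.47%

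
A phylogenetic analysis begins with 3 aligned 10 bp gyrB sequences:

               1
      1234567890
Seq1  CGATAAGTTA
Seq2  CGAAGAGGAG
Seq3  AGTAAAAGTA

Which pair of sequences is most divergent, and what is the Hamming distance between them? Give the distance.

6

Pairwise Hamming distances:
  Seq1 vs Seq2: 5
  Seq1 vs Seq3: 5
  Seq2 vs Seq3: 6
The largest is 6, between Seq2 and Seq3.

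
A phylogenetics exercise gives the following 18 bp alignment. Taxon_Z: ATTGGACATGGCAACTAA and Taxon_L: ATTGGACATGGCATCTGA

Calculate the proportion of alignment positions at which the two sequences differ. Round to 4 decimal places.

0.1111

The sequences differ at positions 14 (A/T), 17 (A/G).
There are 2 differences over 18 sites, so p = 2/18 = 0.1111.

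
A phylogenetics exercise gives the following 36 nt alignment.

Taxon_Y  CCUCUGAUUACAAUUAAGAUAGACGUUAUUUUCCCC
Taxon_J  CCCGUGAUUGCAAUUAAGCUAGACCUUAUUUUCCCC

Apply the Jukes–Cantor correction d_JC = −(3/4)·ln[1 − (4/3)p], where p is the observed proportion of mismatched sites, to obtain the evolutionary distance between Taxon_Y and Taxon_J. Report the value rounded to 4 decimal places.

The sequences differ at positions 3 (U/C), 4 (C/G), 10 (A/G), 19 (A/C), 25 (G/C).
p = 5/36 = 0.138889.
d = −0.75 · ln(1 − (4/3)·0.138889) = −0.75 · ln(0.814815) = −0.75 · (-0.204794) = 0.1536.

0.1536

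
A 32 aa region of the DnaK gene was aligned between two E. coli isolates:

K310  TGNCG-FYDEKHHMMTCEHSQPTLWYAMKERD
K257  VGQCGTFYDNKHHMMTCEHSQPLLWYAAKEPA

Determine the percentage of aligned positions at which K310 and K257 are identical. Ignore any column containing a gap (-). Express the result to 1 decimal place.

77.4%

Excluding the 1 gap column leaves 31 comparable sites.
The sequences differ at positions 1 (T/V), 3 (N/Q), 10 (E/N), 23 (T/L), 28 (M/A), 31 (R/P), 32 (D/A).
24 of the 31 comparable sites match, so the percent identity is 24/31 × 100 = 77.4%.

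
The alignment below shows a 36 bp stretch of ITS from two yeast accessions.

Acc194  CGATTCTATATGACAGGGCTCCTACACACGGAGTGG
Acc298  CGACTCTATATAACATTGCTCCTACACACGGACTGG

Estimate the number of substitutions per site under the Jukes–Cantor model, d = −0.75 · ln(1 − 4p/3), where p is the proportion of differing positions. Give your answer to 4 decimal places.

The sequences differ at positions 4 (T/C), 12 (G/A), 16 (G/T), 17 (G/T), 33 (G/C).
p = 5/36 = 0.138889.
d = −0.75 · ln(1 − (4/3)·0.138889) = −0.75 · ln(0.814815) = −0.75 · (-0.204794) = 0.1536.

0.1536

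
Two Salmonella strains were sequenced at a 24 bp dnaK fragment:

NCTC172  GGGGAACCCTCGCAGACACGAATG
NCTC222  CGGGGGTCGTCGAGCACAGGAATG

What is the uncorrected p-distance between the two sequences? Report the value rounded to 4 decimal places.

0.3750

Differing sites — 1:G/C; 5:A/G; 6:A/G; 7:C/T; 9:C/G; 13:C/A; 14:A/G; 15:G/C; 19:C/G.
There are 9 differences over 24 sites, so p = 9/24 = 0.3750.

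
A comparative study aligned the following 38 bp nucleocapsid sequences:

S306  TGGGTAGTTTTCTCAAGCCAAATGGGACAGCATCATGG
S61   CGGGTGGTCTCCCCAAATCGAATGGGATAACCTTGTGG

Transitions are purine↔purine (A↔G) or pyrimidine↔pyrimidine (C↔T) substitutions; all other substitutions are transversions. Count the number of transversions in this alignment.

1

Mismatches occur at site 1 (T↔C, transition), site 6 (A↔G, transition), site 9 (T↔C, transition), site 11 (T↔C, transition), site 13 (T↔C, transition), site 17 (G↔A, transition), site 18 (C↔T, transition), site 20 (A↔G, transition), site 28 (C↔T, transition), site 30 (G↔A, transition), site 32 (A↔C, transversion), site 34 (C↔T, transition), site 35 (A↔G, transition).
Of the 13 differences, 12 transitions and 1 transversion, so the answer is 1.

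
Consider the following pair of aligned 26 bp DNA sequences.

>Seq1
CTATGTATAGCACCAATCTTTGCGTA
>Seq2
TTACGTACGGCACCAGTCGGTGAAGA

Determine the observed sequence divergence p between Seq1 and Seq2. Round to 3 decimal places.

0.385

Differing sites — 1:C/T; 4:T/C; 8:T/C; 9:A/G; 16:A/G; 19:T/G; 20:T/G; 23:C/A; 24:G/A; 25:T/G.
There are 10 differences over 26 sites, so p = 10/26 = 0.385.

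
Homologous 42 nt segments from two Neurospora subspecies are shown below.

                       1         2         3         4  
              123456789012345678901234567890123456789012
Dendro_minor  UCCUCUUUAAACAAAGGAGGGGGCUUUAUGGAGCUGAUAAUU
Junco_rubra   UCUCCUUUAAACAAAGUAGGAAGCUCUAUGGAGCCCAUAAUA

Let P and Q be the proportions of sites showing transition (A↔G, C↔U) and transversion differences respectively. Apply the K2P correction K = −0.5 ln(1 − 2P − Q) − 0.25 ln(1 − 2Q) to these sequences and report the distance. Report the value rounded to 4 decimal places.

The sequences differ at positions 3 (C/U, transition), 4 (U/C, transition), 17 (G/U, transversion), 21 (G/A, transition), 22 (G/A, transition), 26 (U/C, transition), 35 (U/C, transition), 36 (G/C, transversion), 42 (U/A, transversion).
Of the 9 differences, 6 transitions and 3 transversions over 42 sites: P = 6/42 = 0.142857, Q = 3/42 = 0.071429.
d = −0.5·ln(0.642857) − 0.25·ln(0.857142) = −0.5·(-0.441833) − 0.25·(-0.154152) = 0.2595.

0.2595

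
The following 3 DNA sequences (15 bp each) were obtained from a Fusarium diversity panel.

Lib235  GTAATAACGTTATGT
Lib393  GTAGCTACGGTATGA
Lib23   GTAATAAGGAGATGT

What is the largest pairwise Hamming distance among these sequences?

Pairwise Hamming distances:
  Lib235 vs Lib393: 5
  Lib235 vs Lib23: 3
  Lib393 vs Lib23: 7
The largest is 7, between Lib393 and Lib23.

7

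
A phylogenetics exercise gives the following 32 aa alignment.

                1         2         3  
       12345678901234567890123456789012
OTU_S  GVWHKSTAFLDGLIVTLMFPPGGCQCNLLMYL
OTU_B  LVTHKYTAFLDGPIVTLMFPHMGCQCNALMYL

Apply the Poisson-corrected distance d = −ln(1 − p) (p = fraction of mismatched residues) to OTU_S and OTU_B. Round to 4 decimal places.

Mismatches occur at site 1 (G→L), site 3 (W→T), site 6 (S→Y), site 13 (L→P), site 21 (P→H), site 22 (G→M), site 28 (L→A).
p = 7/32 = 0.218750.
d = −ln(1 − 0.218750) = −ln(0.781250) = 0.2469.

0.2469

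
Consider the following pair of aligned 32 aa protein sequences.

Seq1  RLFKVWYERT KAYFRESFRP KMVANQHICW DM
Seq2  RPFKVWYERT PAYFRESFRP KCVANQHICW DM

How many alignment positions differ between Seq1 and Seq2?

Mismatches occur at site 2 (L→P), site 11 (K→P), site 22 (M→C).
That gives 3 mismatches out of 32 aligned sites, so the Hamming distance is 3.

3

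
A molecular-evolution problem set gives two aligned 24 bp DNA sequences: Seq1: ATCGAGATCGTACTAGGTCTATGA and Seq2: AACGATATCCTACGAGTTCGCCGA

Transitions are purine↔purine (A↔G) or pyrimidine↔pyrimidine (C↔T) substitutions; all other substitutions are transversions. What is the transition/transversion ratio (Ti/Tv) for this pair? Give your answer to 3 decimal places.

0.143

Mismatches occur at site 2 (T→A, transversion), site 6 (G→T, transversion), site 10 (G→C, transversion), site 14 (T→G, transversion), site 17 (G→T, transversion), site 20 (T→G, transversion), site 21 (A→C, transversion), site 22 (T→C, transition).
Of the 8 differences, 1 transition and 7 transversions, so Ti/Tv = 1/7 = 0.143.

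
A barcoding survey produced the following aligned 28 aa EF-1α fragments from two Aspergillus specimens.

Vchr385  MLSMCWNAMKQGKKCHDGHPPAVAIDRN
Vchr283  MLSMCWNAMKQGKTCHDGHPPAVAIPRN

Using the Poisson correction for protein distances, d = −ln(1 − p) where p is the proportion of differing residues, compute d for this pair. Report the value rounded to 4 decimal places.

0.0741

The sequences differ at positions 14 (K/T), 26 (D/P).
p = 2/28 = 0.071429.
d = −ln(1 − 0.071429) = −ln(0.928571) = 0.0741.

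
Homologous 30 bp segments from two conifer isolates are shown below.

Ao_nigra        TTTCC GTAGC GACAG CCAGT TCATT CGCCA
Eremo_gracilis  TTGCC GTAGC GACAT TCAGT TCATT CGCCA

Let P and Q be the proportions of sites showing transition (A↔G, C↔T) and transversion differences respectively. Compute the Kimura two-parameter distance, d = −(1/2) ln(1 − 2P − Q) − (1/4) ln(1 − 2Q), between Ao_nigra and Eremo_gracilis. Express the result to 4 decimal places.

0.1073

The sequences differ at positions 3 (T/G, transversion), 15 (G/T, transversion), 16 (C/T, transition).
Of the 3 differences, 1 transition and 2 transversions over 30 sites: P = 1/30 = 0.033333, Q = 2/30 = 0.066667.
d = −0.5·ln(0.866667) − 0.25·ln(0.866666) = −0.5·(-0.143100) − 0.25·(-0.143102) = 0.1073.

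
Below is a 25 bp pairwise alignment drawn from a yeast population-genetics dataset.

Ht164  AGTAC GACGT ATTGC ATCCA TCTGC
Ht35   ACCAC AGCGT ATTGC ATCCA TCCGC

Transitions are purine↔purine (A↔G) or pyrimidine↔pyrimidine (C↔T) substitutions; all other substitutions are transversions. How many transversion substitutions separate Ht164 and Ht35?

Differing sites — 2:G/C (Tv); 3:T/C (Ti); 6:G/A (Ti); 7:A/G (Ti); 23:T/C (Ti).
Of the 5 differences, 4 transitions and 1 transversion, so the answer is 1.

1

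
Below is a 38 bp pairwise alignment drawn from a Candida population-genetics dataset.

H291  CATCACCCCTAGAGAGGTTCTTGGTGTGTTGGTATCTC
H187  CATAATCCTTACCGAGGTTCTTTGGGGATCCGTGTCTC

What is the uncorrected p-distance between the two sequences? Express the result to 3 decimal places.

Mismatches occur at site 4 (C↔A), site 6 (C↔T), site 9 (C↔T), site 12 (G↔C), site 13 (A↔C), site 23 (G↔T), site 25 (T↔G), site 27 (T↔G), site 28 (G↔A), site 30 (T↔C), site 31 (G↔C), site 34 (A↔G).
There are 12 differences over 38 sites, so p = 12/38 = 0.316.

0.316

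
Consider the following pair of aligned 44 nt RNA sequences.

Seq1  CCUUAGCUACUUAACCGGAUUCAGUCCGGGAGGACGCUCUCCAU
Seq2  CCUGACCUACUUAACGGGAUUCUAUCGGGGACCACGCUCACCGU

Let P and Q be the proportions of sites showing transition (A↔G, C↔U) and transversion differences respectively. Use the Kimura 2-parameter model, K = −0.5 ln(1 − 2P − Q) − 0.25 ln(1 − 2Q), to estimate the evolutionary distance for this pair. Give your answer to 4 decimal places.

0.2722

Differing sites — 4:U/G (Tv); 6:G/C (Tv); 16:C/G (Tv); 23:A/U (Tv); 24:G/A (Ti); 27:C/G (Tv); 32:G/C (Tv); 33:G/C (Tv); 40:U/A (Tv); 43:A/G (Ti).
Of the 10 differences, 2 transitions and 8 transversions over 44 sites: P = 2/44 = 0.045455, Q = 8/44 = 0.181818.
d = −0.5·ln(0.727272) − 0.25·ln(0.636364) = −0.5·(-0.318455) − 0.25·(-0.451985) = 0.2722.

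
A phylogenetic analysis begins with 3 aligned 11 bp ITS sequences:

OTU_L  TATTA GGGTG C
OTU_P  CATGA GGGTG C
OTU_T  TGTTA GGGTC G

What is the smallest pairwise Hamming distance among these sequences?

Pairwise Hamming distances:
  OTU_L vs OTU_P: 2
  OTU_L vs OTU_T: 3
  OTU_P vs OTU_T: 5
The smallest is 2, between OTU_L and OTU_P.

2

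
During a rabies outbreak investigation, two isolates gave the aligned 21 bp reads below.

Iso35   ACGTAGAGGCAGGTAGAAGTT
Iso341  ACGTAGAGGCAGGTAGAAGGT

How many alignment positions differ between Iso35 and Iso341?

1

Differing sites — 20:T/G.
That gives 1 mismatch out of 21 aligned sites, so the Hamming distance is 1.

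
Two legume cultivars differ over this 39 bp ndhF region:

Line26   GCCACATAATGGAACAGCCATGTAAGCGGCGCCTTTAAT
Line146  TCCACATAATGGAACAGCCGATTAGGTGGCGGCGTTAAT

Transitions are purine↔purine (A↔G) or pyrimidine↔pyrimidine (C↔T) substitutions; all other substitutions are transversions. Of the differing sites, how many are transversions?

5

Mismatches occur at site 1 (G/T, transversion), site 20 (A/G, transition), site 21 (T/A, transversion), site 22 (G/T, transversion), site 25 (A/G, transition), site 27 (C/T, transition), site 32 (C/G, transversion), site 34 (T/G, transversion).
Of the 8 differences, 3 transitions and 5 transversions, so the answer is 5.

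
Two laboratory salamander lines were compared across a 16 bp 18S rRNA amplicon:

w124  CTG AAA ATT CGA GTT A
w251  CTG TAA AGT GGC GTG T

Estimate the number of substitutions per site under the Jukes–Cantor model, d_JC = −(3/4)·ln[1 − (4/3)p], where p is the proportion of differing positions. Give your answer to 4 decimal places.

The sequences differ at positions 4 (A/T), 8 (T/G), 10 (C/G), 12 (A/C), 15 (T/G), 16 (A/T).
p = 6/16 = 0.375000.
d = −0.75 · ln(1 − (4/3)·0.375000) = −0.75 · ln(0.500000) = −0.75 · (-0.693147) = 0.5199.

0.5199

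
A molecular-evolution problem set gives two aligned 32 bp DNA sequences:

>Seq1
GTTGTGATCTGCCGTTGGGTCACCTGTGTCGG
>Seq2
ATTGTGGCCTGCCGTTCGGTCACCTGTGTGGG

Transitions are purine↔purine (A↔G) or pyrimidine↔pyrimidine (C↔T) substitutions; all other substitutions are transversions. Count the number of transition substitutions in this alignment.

The sequences differ at positions 1 (G/A, transition), 7 (A/G, transition), 8 (T/C, transition), 17 (G/C, transversion), 30 (C/G, transversion).
Of the 5 differences, 3 transitions and 2 transversions, so the answer is 3.

3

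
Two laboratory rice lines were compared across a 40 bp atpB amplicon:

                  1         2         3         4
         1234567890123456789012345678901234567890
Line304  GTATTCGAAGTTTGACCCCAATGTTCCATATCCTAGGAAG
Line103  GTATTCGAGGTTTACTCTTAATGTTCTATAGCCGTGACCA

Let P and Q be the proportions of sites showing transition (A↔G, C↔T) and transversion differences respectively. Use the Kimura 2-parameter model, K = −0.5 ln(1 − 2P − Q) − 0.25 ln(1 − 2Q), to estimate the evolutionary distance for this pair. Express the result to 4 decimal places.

0.4884

The sequences differ at positions 9 (A/G, transition), 14 (G/A, transition), 15 (A/C, transversion), 16 (C/T, transition), 18 (C/T, transition), 19 (C/T, transition), 27 (C/T, transition), 31 (T/G, transversion), 34 (T/G, transversion), 35 (A/T, transversion), 37 (G/A, transition), 38 (A/C, transversion), 39 (A/C, transversion), 40 (G/A, transition).
Of the 14 differences, 8 transitions and 6 transversions over 40 sites: P = 8/40 = 0.200000, Q = 6/40 = 0.150000.
d = −0.5·ln(0.450000) − 0.25·ln(0.700000) = −0.5·(-0.798508) − 0.25·(-0.356675) = 0.4884.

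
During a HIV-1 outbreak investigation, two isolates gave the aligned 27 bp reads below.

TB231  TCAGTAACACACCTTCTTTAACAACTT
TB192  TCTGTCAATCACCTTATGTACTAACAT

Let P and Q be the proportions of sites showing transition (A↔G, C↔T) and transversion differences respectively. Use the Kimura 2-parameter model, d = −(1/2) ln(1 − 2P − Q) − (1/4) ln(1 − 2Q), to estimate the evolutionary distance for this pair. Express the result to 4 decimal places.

The sequences differ at positions 3 (A/T, transversion), 6 (A/C, transversion), 8 (C/A, transversion), 9 (A/T, transversion), 16 (C/A, transversion), 18 (T/G, transversion), 21 (A/C, transversion), 22 (C/T, transition), 26 (T/A, transversion).
Of the 9 differences, 1 transition and 8 transversions over 27 sites: P = 1/27 = 0.037037, Q = 8/27 = 0.296296.
d = −0.5·ln(0.629630) − 0.25·ln(0.407408) = −0.5·(-0.462623) − 0.25·(-0.897940) = 0.4558.

0.4558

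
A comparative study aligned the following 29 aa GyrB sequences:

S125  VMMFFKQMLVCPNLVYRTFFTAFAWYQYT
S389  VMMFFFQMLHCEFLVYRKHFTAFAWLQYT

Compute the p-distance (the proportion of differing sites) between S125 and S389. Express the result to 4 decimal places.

Mismatches occur at site 6 (K/F), site 10 (V/H), site 12 (P/E), site 13 (N/F), site 18 (T/K), site 19 (F/H), site 26 (Y/L).
There are 7 differences over 29 sites, so p = 7/29 = 0.2414.

0.2414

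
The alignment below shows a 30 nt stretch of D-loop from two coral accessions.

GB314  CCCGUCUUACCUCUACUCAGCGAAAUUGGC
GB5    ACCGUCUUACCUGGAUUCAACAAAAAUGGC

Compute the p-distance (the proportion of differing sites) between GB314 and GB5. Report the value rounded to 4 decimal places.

Mismatches occur at site 1 (C↔A), site 13 (C↔G), site 14 (U↔G), site 16 (C↔U), site 20 (G↔A), site 22 (G↔A), site 26 (U↔A).
There are 7 differences over 30 sites, so p = 7/30 = 0.2333.

0.2333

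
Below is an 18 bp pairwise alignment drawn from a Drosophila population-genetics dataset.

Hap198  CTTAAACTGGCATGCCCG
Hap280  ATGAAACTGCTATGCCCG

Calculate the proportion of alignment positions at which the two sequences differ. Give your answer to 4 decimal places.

0.2222

Mismatches occur at site 1 (C↔A), site 3 (T↔G), site 10 (G↔C), site 11 (C↔T).
There are 4 differences over 18 sites, so p = 4/18 = 0.2222.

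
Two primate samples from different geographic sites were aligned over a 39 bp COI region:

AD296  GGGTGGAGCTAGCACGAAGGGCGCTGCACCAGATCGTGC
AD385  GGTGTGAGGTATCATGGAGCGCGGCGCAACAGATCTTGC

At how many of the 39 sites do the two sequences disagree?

12

Mismatches occur at site 3 (G↔T), site 4 (T↔G), site 5 (G↔T), site 9 (C↔G), site 12 (G↔T), site 15 (C↔T), site 17 (A↔G), site 20 (G↔C), site 24 (C↔G), site 25 (T↔C), site 29 (C↔A), site 36 (G↔T).
That gives 12 mismatches out of 39 aligned sites, so the Hamming distance is 12.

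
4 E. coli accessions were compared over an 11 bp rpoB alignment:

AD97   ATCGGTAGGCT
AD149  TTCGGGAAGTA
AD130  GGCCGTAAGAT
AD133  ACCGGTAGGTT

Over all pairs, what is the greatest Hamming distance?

Pairwise Hamming distances:
  AD97 vs AD149: 5
  AD97 vs AD130: 5
  AD97 vs AD133: 2
  AD149 vs AD130: 6
  AD149 vs AD133: 5
  AD130 vs AD133: 5
The largest is 6, between AD149 and AD130.

6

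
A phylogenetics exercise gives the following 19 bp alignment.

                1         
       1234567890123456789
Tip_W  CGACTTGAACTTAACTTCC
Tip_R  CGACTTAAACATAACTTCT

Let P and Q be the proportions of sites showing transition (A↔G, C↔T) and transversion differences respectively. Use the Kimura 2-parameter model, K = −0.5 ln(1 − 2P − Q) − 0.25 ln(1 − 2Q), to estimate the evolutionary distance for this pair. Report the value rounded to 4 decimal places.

0.1805

Mismatches occur at site 7 (G/A, transition), site 11 (T/A, transversion), site 19 (C/T, transition).
Of the 3 differences, 2 transitions and 1 transversion over 19 sites: P = 2/19 = 0.105263, Q = 1/19 = 0.052632.
d = −0.5·ln(0.736842) − 0.25·ln(0.894736) = −0.5·(-0.305382) − 0.25·(-0.111227) = 0.1805.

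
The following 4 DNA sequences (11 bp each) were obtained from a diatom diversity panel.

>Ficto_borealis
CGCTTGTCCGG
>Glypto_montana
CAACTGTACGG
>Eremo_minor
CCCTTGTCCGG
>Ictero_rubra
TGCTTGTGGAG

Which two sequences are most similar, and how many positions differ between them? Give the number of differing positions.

1

Pairwise Hamming distances:
  Ficto_borealis vs Glypto_montana: 4
  Ficto_borealis vs Eremo_minor: 1
  Ficto_borealis vs Ictero_rubra: 4
  Glypto_montana vs Eremo_minor: 4
  Glypto_montana vs Ictero_rubra: 7
  Eremo_minor vs Ictero_rubra: 5
The smallest is 1, between Ficto_borealis and Eremo_minor.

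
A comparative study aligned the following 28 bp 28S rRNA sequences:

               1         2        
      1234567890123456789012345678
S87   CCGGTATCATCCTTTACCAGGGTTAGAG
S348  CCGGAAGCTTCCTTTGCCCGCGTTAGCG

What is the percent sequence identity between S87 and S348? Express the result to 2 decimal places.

Differing sites — 5:T/A; 7:T/G; 9:A/T; 16:A/G; 19:A/C; 21:G/C; 27:A/C.
21 of the 28 sites match, so the percent identity is 21/28 × 100 = 75.00%.

75.00%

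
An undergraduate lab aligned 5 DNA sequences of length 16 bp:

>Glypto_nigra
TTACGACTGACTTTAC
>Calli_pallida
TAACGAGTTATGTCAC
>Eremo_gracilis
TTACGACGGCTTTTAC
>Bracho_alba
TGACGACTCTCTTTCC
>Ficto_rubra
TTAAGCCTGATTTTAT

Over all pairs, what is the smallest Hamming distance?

3

Pairwise Hamming distances:
  Glypto_nigra vs Calli_pallida: 6
  Glypto_nigra vs Eremo_gracilis: 3
  Glypto_nigra vs Bracho_alba: 4
  Glypto_nigra vs Ficto_rubra: 4
  Calli_pallida vs Eremo_gracilis: 7
  Calli_pallida vs Bracho_alba: 8
  Calli_pallida vs Ficto_rubra: 8
  Eremo_gracilis vs Bracho_alba: 6
  Eremo_gracilis vs Ficto_rubra: 5
  Bracho_alba vs Ficto_rubra: 8
The smallest is 3, between Glypto_nigra and Eremo_gracilis.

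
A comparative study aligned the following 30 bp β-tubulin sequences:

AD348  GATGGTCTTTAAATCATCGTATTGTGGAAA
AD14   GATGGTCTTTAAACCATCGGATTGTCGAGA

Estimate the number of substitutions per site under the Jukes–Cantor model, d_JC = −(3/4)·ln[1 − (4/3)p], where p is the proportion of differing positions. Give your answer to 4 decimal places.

Differing sites — 14:T/C; 20:T/G; 26:G/C; 29:A/G.
p = 4/30 = 0.133333.
d = −0.75 · ln(1 − (4/3)·0.133333) = −0.75 · ln(0.822223) = −0.75 · (-0.195744) = 0.1468.

0.1468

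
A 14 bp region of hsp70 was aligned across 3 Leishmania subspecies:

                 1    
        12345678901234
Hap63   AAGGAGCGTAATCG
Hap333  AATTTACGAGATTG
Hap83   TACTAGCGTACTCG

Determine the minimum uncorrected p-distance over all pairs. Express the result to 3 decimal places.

Pairwise Hamming distances:
  Hap63 vs Hap333: 7
  Hap63 vs Hap83: 4
  Hap333 vs Hap83: 8
The smallest is 4 mismatches, between Hap63 and Hap83; p = 4/14 = 0.286.

0.286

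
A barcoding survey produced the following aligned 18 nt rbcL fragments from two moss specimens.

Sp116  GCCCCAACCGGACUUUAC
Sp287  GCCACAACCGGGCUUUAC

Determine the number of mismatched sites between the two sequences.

Differing sites — 4:C/A; 12:A/G.
That gives 2 mismatches out of 18 aligned sites, so the Hamming distance is 2.

2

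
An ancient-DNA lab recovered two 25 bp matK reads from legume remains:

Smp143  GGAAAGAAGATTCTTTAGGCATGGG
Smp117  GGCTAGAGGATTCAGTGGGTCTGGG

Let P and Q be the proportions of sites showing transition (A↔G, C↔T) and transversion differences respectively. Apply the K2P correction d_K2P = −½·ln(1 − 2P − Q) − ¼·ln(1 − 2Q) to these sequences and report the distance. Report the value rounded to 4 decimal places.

0.4176

Differing sites — 3:A/C (Tv); 4:A/T (Tv); 8:A/G (Ti); 14:T/A (Tv); 15:T/G (Tv); 17:A/G (Ti); 20:C/T (Ti); 21:A/C (Tv).
Of the 8 differences, 3 transitions and 5 transversions over 25 sites: P = 3/25 = 0.120000, Q = 5/25 = 0.200000.
d = −0.5·ln(0.560000) − 0.25·ln(0.600000) = −0.5·(-0.579818) − 0.25·(-0.510826) = 0.4176.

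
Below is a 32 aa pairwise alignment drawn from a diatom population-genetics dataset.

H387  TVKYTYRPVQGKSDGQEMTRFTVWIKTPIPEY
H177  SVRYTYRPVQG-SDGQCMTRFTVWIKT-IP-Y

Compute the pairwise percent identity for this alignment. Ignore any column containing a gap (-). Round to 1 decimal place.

Excluding the 3 gap columns leaves 29 comparable sites.
Mismatches occur at site 1 (T↔S), site 3 (K↔R), site 17 (E↔C).
26 of the 29 comparable sites match, so the percent identity is 26/29 × 100 = 89.7%.

89.7%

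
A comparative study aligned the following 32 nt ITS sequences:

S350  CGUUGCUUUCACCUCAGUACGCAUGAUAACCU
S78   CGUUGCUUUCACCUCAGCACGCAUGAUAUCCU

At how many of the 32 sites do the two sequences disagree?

The sequences differ at positions 18 (U/C), 29 (A/U).
That gives 2 mismatches out of 32 aligned sites, so the Hamming distance is 2.

2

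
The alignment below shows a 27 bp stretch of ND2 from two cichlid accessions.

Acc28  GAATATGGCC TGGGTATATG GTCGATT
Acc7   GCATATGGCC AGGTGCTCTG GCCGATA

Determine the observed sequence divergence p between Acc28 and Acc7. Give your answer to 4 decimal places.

Mismatches occur at site 2 (A→C), site 11 (T→A), site 14 (G→T), site 15 (T→G), site 16 (A→C), site 18 (A→C), site 22 (T→C), site 27 (T→A).
There are 8 differences over 27 sites, so p = 8/27 = 0.2963.

0.2963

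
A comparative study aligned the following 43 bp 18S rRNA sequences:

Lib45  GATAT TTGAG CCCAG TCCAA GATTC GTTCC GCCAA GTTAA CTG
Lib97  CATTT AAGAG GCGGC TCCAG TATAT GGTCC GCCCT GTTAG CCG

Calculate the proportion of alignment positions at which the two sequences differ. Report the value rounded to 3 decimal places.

0.395

Differing sites — 1:G/C; 4:A/T; 6:T/A; 7:T/A; 11:C/G; 13:C/G; 14:A/G; 15:G/C; 20:A/G; 21:G/T; 24:T/A; 25:C/T; 27:T/G; 34:A/C; 35:A/T; 40:A/G; 42:T/C.
There are 17 differences over 43 sites, so p = 17/43 = 0.395.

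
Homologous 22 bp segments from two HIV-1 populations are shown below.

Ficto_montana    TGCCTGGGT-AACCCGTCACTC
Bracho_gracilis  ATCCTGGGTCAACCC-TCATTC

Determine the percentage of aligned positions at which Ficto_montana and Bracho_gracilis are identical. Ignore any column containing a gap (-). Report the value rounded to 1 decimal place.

85.0%

Excluding the 2 gap columns leaves 20 comparable sites.
Mismatches occur at site 1 (T→A), site 2 (G→T), site 20 (C→T).
17 of the 20 comparable sites match, so the percent identity is 17/20 × 100 = 85.0%.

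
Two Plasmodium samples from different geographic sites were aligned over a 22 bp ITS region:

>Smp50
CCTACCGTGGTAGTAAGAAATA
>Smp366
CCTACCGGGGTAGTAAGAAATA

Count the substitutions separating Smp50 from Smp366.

1

The sequences differ at position 8 (T/G).
That gives 1 mismatch out of 22 aligned sites, so the Hamming distance is 1.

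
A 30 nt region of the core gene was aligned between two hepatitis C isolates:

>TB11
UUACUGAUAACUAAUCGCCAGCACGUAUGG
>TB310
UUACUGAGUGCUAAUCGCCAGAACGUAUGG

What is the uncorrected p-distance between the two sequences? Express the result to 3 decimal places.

Mismatches occur at site 8 (U↔G), site 9 (A↔U), site 10 (A↔G), site 22 (C↔A).
There are 4 differences over 30 sites, so p = 4/30 = 0.133.

0.133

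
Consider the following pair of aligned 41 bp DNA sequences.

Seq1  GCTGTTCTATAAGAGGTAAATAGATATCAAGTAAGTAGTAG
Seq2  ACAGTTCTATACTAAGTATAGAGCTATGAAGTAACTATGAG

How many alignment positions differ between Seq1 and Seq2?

Differing sites — 1:G/A; 3:T/A; 12:A/C; 13:G/T; 15:G/A; 19:A/T; 21:T/G; 24:A/C; 28:C/G; 35:G/C; 38:G/T; 39:T/G.
That gives 12 mismatches out of 41 aligned sites, so the Hamming distance is 12.

12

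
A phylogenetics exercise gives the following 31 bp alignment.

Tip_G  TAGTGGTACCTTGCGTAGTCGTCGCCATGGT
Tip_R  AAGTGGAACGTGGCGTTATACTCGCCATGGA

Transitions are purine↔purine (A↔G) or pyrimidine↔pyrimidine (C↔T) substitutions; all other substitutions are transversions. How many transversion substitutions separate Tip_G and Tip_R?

The sequences differ at positions 1 (T/A, transversion), 7 (T/A, transversion), 10 (C/G, transversion), 12 (T/G, transversion), 17 (A/T, transversion), 18 (G/A, transition), 20 (C/A, transversion), 21 (G/C, transversion), 31 (T/A, transversion).
Of the 9 differences, 1 transition and 8 transversions, so the answer is 8.

8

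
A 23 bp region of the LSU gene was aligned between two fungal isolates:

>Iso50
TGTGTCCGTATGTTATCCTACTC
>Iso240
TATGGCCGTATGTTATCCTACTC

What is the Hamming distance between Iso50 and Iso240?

2

The sequences differ at positions 2 (G/A), 5 (T/G).
That gives 2 mismatches out of 23 aligned sites, so the Hamming distance is 2.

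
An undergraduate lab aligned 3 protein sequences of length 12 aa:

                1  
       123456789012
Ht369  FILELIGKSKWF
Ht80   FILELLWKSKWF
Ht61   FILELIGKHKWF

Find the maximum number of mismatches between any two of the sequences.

3

Pairwise Hamming distances:
  Ht369 vs Ht80: 2
  Ht369 vs Ht61: 1
  Ht80 vs Ht61: 3
The largest is 3, between Ht80 and Ht61.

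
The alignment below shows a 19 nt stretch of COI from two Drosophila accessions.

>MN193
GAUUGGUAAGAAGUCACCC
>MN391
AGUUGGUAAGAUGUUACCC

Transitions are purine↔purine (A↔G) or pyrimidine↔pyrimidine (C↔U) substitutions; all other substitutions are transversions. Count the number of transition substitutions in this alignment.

3

Differing sites — 1:G/A (Ti); 2:A/G (Ti); 12:A/U (Tv); 15:C/U (Ti).
Of the 4 differences, 3 transitions and 1 transversion, so the answer is 3.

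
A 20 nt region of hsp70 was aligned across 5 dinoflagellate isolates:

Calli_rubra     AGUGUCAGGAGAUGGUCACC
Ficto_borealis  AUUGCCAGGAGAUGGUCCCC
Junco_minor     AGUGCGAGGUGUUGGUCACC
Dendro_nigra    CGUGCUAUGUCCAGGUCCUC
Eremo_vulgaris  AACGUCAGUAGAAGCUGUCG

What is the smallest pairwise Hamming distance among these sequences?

Pairwise Hamming distances:
  Calli_rubra vs Ficto_borealis: 3
  Calli_rubra vs Junco_minor: 4
  Calli_rubra vs Dendro_nigra: 10
  Calli_rubra vs Eremo_vulgaris: 8
  Ficto_borealis vs Junco_minor: 5
  Ficto_borealis vs Dendro_nigra: 9
  Ficto_borealis vs Eremo_vulgaris: 9
  Junco_minor vs Dendro_nigra: 8
  Junco_minor vs Eremo_vulgaris: 12
  Dendro_nigra vs Eremo_vulgaris: 15
The smallest is 3, between Calli_rubra and Ficto_borealis.

3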